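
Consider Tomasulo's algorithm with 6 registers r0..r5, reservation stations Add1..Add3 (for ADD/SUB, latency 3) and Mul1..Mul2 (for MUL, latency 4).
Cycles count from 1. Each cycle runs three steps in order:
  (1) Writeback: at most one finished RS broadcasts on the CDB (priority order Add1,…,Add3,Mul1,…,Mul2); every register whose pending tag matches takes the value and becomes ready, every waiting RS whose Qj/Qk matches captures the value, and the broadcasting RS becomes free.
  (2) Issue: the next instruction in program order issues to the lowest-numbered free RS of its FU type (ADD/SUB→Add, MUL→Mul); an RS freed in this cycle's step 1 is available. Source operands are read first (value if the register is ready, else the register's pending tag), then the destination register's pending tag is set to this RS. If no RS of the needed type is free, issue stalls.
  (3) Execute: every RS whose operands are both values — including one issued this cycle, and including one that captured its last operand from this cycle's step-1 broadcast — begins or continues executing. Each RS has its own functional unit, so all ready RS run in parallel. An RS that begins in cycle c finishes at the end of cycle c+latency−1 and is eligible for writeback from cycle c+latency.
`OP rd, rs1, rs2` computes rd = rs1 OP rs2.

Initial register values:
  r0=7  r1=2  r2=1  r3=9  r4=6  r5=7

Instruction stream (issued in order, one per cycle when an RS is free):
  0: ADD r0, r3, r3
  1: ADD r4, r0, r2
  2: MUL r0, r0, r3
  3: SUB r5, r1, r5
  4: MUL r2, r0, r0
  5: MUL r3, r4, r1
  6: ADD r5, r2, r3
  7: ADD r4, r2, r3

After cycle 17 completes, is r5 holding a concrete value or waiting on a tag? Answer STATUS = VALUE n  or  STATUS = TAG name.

  c1: issue ADD r0<-Add1  regs: r0:Add1,r1:2,r2:1,r3:9,r4:6,r5:7
  c2: issue ADD r4<-Add2  regs: r0:Add1,r1:2,r2:1,r3:9,r4:Add2,r5:7
  c3: issue MUL r0<-Mul1  regs: r0:Mul1,r1:2,r2:1,r3:9,r4:Add2,r5:7
  c4: CDB Add1=18; issue SUB r5<-Add1  regs: r0:Mul1,r1:2,r2:1,r3:9,r4:Add2,r5:Add1
  c5: issue MUL r2<-Mul2  regs: r0:Mul1,r1:2,r2:Mul2,r3:9,r4:Add2,r5:Add1
  c6: stall  regs: r0:Mul1,r1:2,r2:Mul2,r3:9,r4:Add2,r5:Add1
  c7: CDB Add1=-5; stall  regs: r0:Mul1,r1:2,r2:Mul2,r3:9,r4:Add2,r5:-5
  c8: CDB Add2=19; stall  regs: r0:Mul1,r1:2,r2:Mul2,r3:9,r4:19,r5:-5
  c9: CDB Mul1=162; issue MUL r3<-Mul1  regs: r0:162,r1:2,r2:Mul2,r3:Mul1,r4:19,r5:-5
  c10: issue ADD r5<-Add1  regs: r0:162,r1:2,r2:Mul2,r3:Mul1,r4:19,r5:Add1
  c11: issue ADD r4<-Add2  regs: r0:162,r1:2,r2:Mul2,r3:Mul1,r4:Add2,r5:Add1
  c12: -  regs: r0:162,r1:2,r2:Mul2,r3:Mul1,r4:Add2,r5:Add1
  c13: CDB Mul1=38  regs: r0:162,r1:2,r2:Mul2,r3:38,r4:Add2,r5:Add1
  c14: CDB Mul2=26244  regs: r0:162,r1:2,r2:26244,r3:38,r4:Add2,r5:Add1
  c15: -  regs: r0:162,r1:2,r2:26244,r3:38,r4:Add2,r5:Add1
  c16: -  regs: r0:162,r1:2,r2:26244,r3:38,r4:Add2,r5:Add1
  c17: CDB Add1=26282  regs: r0:162,r1:2,r2:26244,r3:38,r4:Add2,r5:26282

STATUS = VALUE 26282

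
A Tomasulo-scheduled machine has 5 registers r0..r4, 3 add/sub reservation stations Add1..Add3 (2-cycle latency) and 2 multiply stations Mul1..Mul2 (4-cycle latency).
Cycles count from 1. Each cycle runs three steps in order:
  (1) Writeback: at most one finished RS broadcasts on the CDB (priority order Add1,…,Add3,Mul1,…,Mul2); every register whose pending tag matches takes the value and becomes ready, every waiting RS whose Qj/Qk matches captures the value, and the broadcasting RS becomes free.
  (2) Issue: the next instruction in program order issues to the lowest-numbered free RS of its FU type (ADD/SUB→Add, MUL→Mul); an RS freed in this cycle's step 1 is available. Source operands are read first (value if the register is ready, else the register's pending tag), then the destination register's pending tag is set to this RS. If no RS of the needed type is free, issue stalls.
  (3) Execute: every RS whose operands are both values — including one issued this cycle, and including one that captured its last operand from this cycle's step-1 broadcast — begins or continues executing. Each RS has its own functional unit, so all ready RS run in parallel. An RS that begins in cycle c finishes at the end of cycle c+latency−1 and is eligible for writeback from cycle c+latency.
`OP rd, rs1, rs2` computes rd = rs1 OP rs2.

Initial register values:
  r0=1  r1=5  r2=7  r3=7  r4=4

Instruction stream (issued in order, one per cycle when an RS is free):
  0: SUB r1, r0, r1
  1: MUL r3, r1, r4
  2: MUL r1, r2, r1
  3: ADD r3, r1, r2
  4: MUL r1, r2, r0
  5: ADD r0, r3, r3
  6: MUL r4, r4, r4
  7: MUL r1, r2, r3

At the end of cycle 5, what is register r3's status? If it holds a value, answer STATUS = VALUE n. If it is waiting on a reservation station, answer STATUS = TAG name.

STATUS = TAG Add1

cycle 1: issue SUB r1<-Add1 // r0:1,r1:Add1,r2:7,r3:7,r4:4
cycle 2: issue MUL r3<-Mul1 // r0:1,r1:Add1,r2:7,r3:Mul1,r4:4
cycle 3: CDB Add1=-4; issue MUL r1<-Mul2 // r0:1,r1:Mul2,r2:7,r3:Mul1,r4:4
cycle 4: issue ADD r3<-Add1 // r0:1,r1:Mul2,r2:7,r3:Add1,r4:4
cycle 5: stall // r0:1,r1:Mul2,r2:7,r3:Add1,r4:4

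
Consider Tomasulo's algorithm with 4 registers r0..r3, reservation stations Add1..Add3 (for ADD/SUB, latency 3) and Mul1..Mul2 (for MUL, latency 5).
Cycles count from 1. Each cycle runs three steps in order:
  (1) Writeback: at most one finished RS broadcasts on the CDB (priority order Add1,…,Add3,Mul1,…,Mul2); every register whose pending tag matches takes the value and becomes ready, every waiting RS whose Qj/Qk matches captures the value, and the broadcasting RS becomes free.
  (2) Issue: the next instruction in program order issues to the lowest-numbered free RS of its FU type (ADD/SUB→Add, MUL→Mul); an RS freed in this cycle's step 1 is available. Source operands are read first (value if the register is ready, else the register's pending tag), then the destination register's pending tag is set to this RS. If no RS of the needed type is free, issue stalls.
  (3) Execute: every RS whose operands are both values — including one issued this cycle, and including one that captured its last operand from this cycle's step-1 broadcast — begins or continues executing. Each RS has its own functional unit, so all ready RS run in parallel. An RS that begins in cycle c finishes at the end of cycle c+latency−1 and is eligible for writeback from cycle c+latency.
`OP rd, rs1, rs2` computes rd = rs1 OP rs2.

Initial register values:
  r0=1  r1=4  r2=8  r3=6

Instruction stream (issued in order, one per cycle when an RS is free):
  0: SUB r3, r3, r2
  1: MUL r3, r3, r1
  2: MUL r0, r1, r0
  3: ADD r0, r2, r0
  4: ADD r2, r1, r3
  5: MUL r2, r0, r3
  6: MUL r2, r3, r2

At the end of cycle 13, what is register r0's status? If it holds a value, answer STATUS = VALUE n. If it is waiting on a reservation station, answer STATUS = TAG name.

STATUS = VALUE 12

cycle 1: issue SUB r3<-Add1 // r0:1,r1:4,r2:8,r3:Add1
cycle 2: issue MUL r3<-Mul1 // r0:1,r1:4,r2:8,r3:Mul1
cycle 3: issue MUL r0<-Mul2 // r0:Mul2,r1:4,r2:8,r3:Mul1
cycle 4: CDB Add1=-2; issue ADD r0<-Add1 // r0:Add1,r1:4,r2:8,r3:Mul1
cycle 5: issue ADD r2<-Add2 // r0:Add1,r1:4,r2:Add2,r3:Mul1
cycle 6: stall // r0:Add1,r1:4,r2:Add2,r3:Mul1
cycle 7: stall // r0:Add1,r1:4,r2:Add2,r3:Mul1
cycle 8: CDB Mul2=4; issue MUL r2<-Mul2 // r0:Add1,r1:4,r2:Mul2,r3:Mul1
cycle 9: CDB Mul1=-8; issue MUL r2<-Mul1 // r0:Add1,r1:4,r2:Mul1,r3:-8
cycle 10: - // r0:Add1,r1:4,r2:Mul1,r3:-8
cycle 11: CDB Add1=12 // r0:12,r1:4,r2:Mul1,r3:-8
cycle 12: CDB Add2=-4 // r0:12,r1:4,r2:Mul1,r3:-8
cycle 13: - // r0:12,r1:4,r2:Mul1,r3:-8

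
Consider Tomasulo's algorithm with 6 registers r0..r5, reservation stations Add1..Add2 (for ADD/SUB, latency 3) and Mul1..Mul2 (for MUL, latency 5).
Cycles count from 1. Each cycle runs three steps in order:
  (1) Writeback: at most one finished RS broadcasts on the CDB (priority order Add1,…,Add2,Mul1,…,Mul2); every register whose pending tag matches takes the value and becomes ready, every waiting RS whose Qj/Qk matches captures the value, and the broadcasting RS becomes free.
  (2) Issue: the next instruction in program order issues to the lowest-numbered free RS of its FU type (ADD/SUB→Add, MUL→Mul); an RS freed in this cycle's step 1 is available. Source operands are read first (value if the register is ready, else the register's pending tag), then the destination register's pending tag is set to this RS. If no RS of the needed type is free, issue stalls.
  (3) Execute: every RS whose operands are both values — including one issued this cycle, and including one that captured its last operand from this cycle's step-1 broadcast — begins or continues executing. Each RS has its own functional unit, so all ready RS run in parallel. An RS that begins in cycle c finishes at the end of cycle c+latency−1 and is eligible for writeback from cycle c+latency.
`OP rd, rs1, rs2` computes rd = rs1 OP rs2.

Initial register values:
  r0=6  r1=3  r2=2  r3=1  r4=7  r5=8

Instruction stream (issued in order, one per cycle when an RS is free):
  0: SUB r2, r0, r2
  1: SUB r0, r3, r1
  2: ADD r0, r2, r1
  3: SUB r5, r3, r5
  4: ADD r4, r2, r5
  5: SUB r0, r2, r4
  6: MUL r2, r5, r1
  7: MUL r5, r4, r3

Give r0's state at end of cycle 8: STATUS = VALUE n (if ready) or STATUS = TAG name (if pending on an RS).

STATUS = TAG Add2

c1: issue SUB r2<-Add1 | r0:6,r1:3,r2:Add1,r3:1,r4:7,r5:8
c2: issue SUB r0<-Add2 | r0:Add2,r1:3,r2:Add1,r3:1,r4:7,r5:8
c3: stall | r0:Add2,r1:3,r2:Add1,r3:1,r4:7,r5:8
c4: CDB Add1=4; issue ADD r0<-Add1 | r0:Add1,r1:3,r2:4,r3:1,r4:7,r5:8
c5: CDB Add2=-2; issue SUB r5<-Add2 | r0:Add1,r1:3,r2:4,r3:1,r4:7,r5:Add2
c6: stall | r0:Add1,r1:3,r2:4,r3:1,r4:7,r5:Add2
c7: CDB Add1=7; issue ADD r4<-Add1 | r0:7,r1:3,r2:4,r3:1,r4:Add1,r5:Add2
c8: CDB Add2=-7; issue SUB r0<-Add2 | r0:Add2,r1:3,r2:4,r3:1,r4:Add1,r5:-7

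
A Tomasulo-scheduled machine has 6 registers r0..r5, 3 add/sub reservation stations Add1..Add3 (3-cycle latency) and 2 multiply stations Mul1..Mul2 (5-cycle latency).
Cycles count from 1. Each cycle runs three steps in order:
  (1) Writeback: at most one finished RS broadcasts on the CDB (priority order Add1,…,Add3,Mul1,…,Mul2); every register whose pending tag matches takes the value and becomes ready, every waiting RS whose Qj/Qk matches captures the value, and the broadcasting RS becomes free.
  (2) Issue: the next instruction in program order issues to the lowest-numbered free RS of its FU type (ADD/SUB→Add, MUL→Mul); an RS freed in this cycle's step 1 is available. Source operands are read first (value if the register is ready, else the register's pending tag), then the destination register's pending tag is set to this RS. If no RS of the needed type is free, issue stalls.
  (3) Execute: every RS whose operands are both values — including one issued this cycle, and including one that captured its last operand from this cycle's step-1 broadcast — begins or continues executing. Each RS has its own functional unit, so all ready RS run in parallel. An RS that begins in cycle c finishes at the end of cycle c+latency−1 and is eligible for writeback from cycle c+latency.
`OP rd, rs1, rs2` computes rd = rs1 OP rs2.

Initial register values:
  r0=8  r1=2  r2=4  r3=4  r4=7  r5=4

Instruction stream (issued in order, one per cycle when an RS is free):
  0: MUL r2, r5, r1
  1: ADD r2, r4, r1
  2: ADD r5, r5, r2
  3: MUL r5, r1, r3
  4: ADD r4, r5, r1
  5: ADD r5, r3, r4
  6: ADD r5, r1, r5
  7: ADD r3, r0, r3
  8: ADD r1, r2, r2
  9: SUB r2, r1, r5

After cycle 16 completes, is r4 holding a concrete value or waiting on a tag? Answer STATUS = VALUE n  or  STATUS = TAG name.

STATUS = VALUE 10

  c1: issue MUL r2<-Mul1  regs: r0:8,r1:2,r2:Mul1,r3:4,r4:7,r5:4
  c2: issue ADD r2<-Add1  regs: r0:8,r1:2,r2:Add1,r3:4,r4:7,r5:4
  c3: issue ADD r5<-Add2  regs: r0:8,r1:2,r2:Add1,r3:4,r4:7,r5:Add2
  c4: issue MUL r5<-Mul2  regs: r0:8,r1:2,r2:Add1,r3:4,r4:7,r5:Mul2
  c5: CDB Add1=9; issue ADD r4<-Add1  regs: r0:8,r1:2,r2:9,r3:4,r4:Add1,r5:Mul2
  c6: CDB Mul1=8; issue ADD r5<-Add3  regs: r0:8,r1:2,r2:9,r3:4,r4:Add1,r5:Add3
  c7: stall  regs: r0:8,r1:2,r2:9,r3:4,r4:Add1,r5:Add3
  c8: CDB Add2=13; issue ADD r5<-Add2  regs: r0:8,r1:2,r2:9,r3:4,r4:Add1,r5:Add2
  c9: CDB Mul2=8; stall  regs: r0:8,r1:2,r2:9,r3:4,r4:Add1,r5:Add2
  c10: stall  regs: r0:8,r1:2,r2:9,r3:4,r4:Add1,r5:Add2
  c11: stall  regs: r0:8,r1:2,r2:9,r3:4,r4:Add1,r5:Add2
  c12: CDB Add1=10; issue ADD r3<-Add1  regs: r0:8,r1:2,r2:9,r3:Add1,r4:10,r5:Add2
  c13: stall  regs: r0:8,r1:2,r2:9,r3:Add1,r4:10,r5:Add2
  c14: stall  regs: r0:8,r1:2,r2:9,r3:Add1,r4:10,r5:Add2
  c15: CDB Add1=12; issue ADD r1<-Add1  regs: r0:8,r1:Add1,r2:9,r3:12,r4:10,r5:Add2
  c16: CDB Add3=14; issue SUB r2<-Add3  regs: r0:8,r1:Add1,r2:Add3,r3:12,r4:10,r5:Add2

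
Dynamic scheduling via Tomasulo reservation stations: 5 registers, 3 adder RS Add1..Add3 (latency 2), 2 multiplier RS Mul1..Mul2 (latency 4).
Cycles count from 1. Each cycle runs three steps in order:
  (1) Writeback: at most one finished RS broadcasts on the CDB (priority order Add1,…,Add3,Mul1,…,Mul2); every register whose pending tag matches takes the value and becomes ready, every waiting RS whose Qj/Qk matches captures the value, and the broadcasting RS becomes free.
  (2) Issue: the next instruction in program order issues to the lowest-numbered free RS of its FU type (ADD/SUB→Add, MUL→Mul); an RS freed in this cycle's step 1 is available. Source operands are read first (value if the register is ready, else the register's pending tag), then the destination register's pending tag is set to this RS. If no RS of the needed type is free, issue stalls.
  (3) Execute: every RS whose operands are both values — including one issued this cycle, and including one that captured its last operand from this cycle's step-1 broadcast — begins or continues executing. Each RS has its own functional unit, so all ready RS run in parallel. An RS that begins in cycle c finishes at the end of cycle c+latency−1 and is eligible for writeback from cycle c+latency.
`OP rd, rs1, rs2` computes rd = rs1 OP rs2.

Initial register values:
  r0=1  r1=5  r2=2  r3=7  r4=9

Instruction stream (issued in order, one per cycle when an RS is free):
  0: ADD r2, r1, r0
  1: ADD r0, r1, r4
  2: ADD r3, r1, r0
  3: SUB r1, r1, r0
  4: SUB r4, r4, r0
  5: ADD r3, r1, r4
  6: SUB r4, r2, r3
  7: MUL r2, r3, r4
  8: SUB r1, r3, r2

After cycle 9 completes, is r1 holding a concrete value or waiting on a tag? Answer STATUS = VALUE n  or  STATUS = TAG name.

STATUS = TAG Add3

  c1: issue ADD r2<-Add1  regs: r0:1,r1:5,r2:Add1,r3:7,r4:9
  c2: issue ADD r0<-Add2  regs: r0:Add2,r1:5,r2:Add1,r3:7,r4:9
  c3: CDB Add1=6; issue ADD r3<-Add1  regs: r0:Add2,r1:5,r2:6,r3:Add1,r4:9
  c4: CDB Add2=14; issue SUB r1<-Add2  regs: r0:14,r1:Add2,r2:6,r3:Add1,r4:9
  c5: issue SUB r4<-Add3  regs: r0:14,r1:Add2,r2:6,r3:Add1,r4:Add3
  c6: CDB Add1=19; issue ADD r3<-Add1  regs: r0:14,r1:Add2,r2:6,r3:Add1,r4:Add3
  c7: CDB Add2=-9; issue SUB r4<-Add2  regs: r0:14,r1:-9,r2:6,r3:Add1,r4:Add2
  c8: CDB Add3=-5; issue MUL r2<-Mul1  regs: r0:14,r1:-9,r2:Mul1,r3:Add1,r4:Add2
  c9: issue SUB r1<-Add3  regs: r0:14,r1:Add3,r2:Mul1,r3:Add1,r4:Add2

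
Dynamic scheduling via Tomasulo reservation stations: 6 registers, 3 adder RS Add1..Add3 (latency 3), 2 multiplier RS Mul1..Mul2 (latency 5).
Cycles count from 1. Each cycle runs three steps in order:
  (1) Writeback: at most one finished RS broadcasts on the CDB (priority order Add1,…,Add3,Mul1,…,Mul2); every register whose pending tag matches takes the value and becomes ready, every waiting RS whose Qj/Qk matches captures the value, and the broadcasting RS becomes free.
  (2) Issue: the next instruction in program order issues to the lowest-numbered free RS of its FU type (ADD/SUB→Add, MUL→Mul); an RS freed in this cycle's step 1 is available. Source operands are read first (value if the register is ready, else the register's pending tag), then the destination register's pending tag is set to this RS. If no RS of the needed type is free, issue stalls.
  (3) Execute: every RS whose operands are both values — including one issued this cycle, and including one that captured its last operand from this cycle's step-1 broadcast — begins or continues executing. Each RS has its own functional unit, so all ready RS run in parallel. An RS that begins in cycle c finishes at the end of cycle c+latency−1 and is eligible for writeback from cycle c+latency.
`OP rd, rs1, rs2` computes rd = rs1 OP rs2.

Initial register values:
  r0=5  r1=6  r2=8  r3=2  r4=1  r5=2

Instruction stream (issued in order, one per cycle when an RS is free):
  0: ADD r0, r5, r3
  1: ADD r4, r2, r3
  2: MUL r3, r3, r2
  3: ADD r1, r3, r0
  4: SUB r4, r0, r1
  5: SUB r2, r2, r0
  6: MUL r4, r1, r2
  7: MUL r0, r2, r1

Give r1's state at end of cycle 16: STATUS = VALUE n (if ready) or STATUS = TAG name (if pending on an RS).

  c1: issue ADD r0<-Add1  regs: r0:Add1,r1:6,r2:8,r3:2,r4:1,r5:2
  c2: issue ADD r4<-Add2  regs: r0:Add1,r1:6,r2:8,r3:2,r4:Add2,r5:2
  c3: issue MUL r3<-Mul1  regs: r0:Add1,r1:6,r2:8,r3:Mul1,r4:Add2,r5:2
  c4: CDB Add1=4; issue ADD r1<-Add1  regs: r0:4,r1:Add1,r2:8,r3:Mul1,r4:Add2,r5:2
  c5: CDB Add2=10; issue SUB r4<-Add2  regs: r0:4,r1:Add1,r2:8,r3:Mul1,r4:Add2,r5:2
  c6: issue SUB r2<-Add3  regs: r0:4,r1:Add1,r2:Add3,r3:Mul1,r4:Add2,r5:2
  c7: issue MUL r4<-Mul2  regs: r0:4,r1:Add1,r2:Add3,r3:Mul1,r4:Mul2,r5:2
  c8: CDB Mul1=16; issue MUL r0<-Mul1  regs: r0:Mul1,r1:Add1,r2:Add3,r3:16,r4:Mul2,r5:2
  c9: CDB Add3=4  regs: r0:Mul1,r1:Add1,r2:4,r3:16,r4:Mul2,r5:2
  c10: -  regs: r0:Mul1,r1:Add1,r2:4,r3:16,r4:Mul2,r5:2
  c11: CDB Add1=20  regs: r0:Mul1,r1:20,r2:4,r3:16,r4:Mul2,r5:2
  c12: -  regs: r0:Mul1,r1:20,r2:4,r3:16,r4:Mul2,r5:2
  c13: -  regs: r0:Mul1,r1:20,r2:4,r3:16,r4:Mul2,r5:2
  c14: CDB Add2=-16  regs: r0:Mul1,r1:20,r2:4,r3:16,r4:Mul2,r5:2
  c15: -  regs: r0:Mul1,r1:20,r2:4,r3:16,r4:Mul2,r5:2
  c16: CDB Mul1=80  regs: r0:80,r1:20,r2:4,r3:16,r4:Mul2,r5:2

STATUS = VALUE 20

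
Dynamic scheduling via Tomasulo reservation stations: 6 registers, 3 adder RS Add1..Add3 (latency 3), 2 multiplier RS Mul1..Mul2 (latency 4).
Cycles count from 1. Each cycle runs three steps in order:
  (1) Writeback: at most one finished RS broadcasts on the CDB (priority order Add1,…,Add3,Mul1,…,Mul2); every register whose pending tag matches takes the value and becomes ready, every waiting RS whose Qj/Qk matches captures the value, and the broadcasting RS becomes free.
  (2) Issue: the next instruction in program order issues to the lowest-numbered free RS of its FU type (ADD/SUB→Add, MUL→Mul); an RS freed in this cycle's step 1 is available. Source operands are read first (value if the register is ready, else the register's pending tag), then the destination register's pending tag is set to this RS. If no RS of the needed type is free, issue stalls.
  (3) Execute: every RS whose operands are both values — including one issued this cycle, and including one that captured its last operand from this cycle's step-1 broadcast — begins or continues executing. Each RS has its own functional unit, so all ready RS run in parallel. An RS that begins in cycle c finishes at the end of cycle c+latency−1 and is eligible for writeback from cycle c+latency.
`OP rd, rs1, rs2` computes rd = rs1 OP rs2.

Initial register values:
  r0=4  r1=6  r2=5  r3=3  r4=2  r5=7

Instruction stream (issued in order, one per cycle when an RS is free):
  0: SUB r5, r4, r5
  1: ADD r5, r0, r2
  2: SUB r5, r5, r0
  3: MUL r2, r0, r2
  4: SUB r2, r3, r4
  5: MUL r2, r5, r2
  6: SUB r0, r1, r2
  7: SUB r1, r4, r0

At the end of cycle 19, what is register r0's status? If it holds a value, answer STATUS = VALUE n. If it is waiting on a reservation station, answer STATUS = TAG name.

STATUS = VALUE 1

cycle 1: issue SUB r5<-Add1 // r0:4,r1:6,r2:5,r3:3,r4:2,r5:Add1
cycle 2: issue ADD r5<-Add2 // r0:4,r1:6,r2:5,r3:3,r4:2,r5:Add2
cycle 3: issue SUB r5<-Add3 // r0:4,r1:6,r2:5,r3:3,r4:2,r5:Add3
cycle 4: CDB Add1=-5; issue MUL r2<-Mul1 // r0:4,r1:6,r2:Mul1,r3:3,r4:2,r5:Add3
cycle 5: CDB Add2=9; issue SUB r2<-Add1 // r0:4,r1:6,r2:Add1,r3:3,r4:2,r5:Add3
cycle 6: issue MUL r2<-Mul2 // r0:4,r1:6,r2:Mul2,r3:3,r4:2,r5:Add3
cycle 7: issue SUB r0<-Add2 // r0:Add2,r1:6,r2:Mul2,r3:3,r4:2,r5:Add3
cycle 8: CDB Add1=1; issue SUB r1<-Add1 // r0:Add2,r1:Add1,r2:Mul2,r3:3,r4:2,r5:Add3
cycle 9: CDB Add3=5 // r0:Add2,r1:Add1,r2:Mul2,r3:3,r4:2,r5:5
cycle 10: CDB Mul1=20 // r0:Add2,r1:Add1,r2:Mul2,r3:3,r4:2,r5:5
cycle 11: - // r0:Add2,r1:Add1,r2:Mul2,r3:3,r4:2,r5:5
cycle 12: - // r0:Add2,r1:Add1,r2:Mul2,r3:3,r4:2,r5:5
cycle 13: CDB Mul2=5 // r0:Add2,r1:Add1,r2:5,r3:3,r4:2,r5:5
cycle 14: - // r0:Add2,r1:Add1,r2:5,r3:3,r4:2,r5:5
cycle 15: - // r0:Add2,r1:Add1,r2:5,r3:3,r4:2,r5:5
cycle 16: CDB Add2=1 // r0:1,r1:Add1,r2:5,r3:3,r4:2,r5:5
cycle 17: - // r0:1,r1:Add1,r2:5,r3:3,r4:2,r5:5
cycle 18: - // r0:1,r1:Add1,r2:5,r3:3,r4:2,r5:5
cycle 19: CDB Add1=1 // r0:1,r1:1,r2:5,r3:3,r4:2,r5:5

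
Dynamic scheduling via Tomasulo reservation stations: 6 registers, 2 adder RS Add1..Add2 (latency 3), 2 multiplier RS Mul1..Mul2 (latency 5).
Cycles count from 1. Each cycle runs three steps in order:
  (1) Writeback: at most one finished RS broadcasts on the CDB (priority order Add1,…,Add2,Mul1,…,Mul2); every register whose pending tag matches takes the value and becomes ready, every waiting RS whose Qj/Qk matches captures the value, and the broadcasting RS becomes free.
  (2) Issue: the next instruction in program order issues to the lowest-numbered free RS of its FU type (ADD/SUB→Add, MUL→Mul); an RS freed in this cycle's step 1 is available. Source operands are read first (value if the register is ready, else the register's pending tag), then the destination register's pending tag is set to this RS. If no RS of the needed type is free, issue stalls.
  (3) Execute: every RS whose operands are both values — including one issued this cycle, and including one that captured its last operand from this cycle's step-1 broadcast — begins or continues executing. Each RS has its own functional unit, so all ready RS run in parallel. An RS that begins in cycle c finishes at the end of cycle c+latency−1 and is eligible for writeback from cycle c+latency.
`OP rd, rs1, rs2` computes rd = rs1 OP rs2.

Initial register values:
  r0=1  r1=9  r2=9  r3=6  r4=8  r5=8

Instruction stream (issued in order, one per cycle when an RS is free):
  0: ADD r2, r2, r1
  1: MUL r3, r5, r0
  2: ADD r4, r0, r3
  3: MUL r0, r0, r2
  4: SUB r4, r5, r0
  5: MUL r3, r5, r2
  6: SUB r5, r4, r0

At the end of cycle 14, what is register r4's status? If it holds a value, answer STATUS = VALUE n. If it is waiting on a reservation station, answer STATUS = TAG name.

c1: issue ADD r2<-Add1 | r0:1,r1:9,r2:Add1,r3:6,r4:8,r5:8
c2: issue MUL r3<-Mul1 | r0:1,r1:9,r2:Add1,r3:Mul1,r4:8,r5:8
c3: issue ADD r4<-Add2 | r0:1,r1:9,r2:Add1,r3:Mul1,r4:Add2,r5:8
c4: CDB Add1=18; issue MUL r0<-Mul2 | r0:Mul2,r1:9,r2:18,r3:Mul1,r4:Add2,r5:8
c5: issue SUB r4<-Add1 | r0:Mul2,r1:9,r2:18,r3:Mul1,r4:Add1,r5:8
c6: stall | r0:Mul2,r1:9,r2:18,r3:Mul1,r4:Add1,r5:8
c7: CDB Mul1=8; issue MUL r3<-Mul1 | r0:Mul2,r1:9,r2:18,r3:Mul1,r4:Add1,r5:8
c8: stall | r0:Mul2,r1:9,r2:18,r3:Mul1,r4:Add1,r5:8
c9: CDB Mul2=18; stall | r0:18,r1:9,r2:18,r3:Mul1,r4:Add1,r5:8
c10: CDB Add2=9; issue SUB r5<-Add2 | r0:18,r1:9,r2:18,r3:Mul1,r4:Add1,r5:Add2
c11: - | r0:18,r1:9,r2:18,r3:Mul1,r4:Add1,r5:Add2
c12: CDB Add1=-10 | r0:18,r1:9,r2:18,r3:Mul1,r4:-10,r5:Add2
c13: CDB Mul1=144 | r0:18,r1:9,r2:18,r3:144,r4:-10,r5:Add2
c14: - | r0:18,r1:9,r2:18,r3:144,r4:-10,r5:Add2

STATUS = VALUE -10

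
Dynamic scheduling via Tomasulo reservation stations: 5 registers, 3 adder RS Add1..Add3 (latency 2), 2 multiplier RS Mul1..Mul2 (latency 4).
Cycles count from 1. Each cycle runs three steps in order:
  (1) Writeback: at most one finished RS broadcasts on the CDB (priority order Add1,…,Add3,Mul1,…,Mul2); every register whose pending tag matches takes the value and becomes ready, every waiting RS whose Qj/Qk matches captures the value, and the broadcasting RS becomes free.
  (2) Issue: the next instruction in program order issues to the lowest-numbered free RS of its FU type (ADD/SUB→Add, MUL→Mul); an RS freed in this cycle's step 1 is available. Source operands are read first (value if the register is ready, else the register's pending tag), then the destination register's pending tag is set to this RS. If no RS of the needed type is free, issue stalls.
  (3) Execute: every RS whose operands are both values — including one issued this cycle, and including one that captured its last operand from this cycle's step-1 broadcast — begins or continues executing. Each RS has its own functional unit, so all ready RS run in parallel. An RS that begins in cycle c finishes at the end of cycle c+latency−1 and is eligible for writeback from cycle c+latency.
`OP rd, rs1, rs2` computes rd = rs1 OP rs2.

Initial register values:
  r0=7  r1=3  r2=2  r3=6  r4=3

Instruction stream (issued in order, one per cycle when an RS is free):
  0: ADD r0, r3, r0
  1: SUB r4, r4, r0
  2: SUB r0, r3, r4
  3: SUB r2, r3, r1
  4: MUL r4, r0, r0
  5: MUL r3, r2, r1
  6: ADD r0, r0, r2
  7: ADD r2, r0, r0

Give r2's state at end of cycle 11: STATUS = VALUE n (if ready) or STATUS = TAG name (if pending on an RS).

STATUS = VALUE 38

  c1: issue ADD r0<-Add1  regs: r0:Add1,r1:3,r2:2,r3:6,r4:3
  c2: issue SUB r4<-Add2  regs: r0:Add1,r1:3,r2:2,r3:6,r4:Add2
  c3: CDB Add1=13; issue SUB r0<-Add1  regs: r0:Add1,r1:3,r2:2,r3:6,r4:Add2
  c4: issue SUB r2<-Add3  regs: r0:Add1,r1:3,r2:Add3,r3:6,r4:Add2
  c5: CDB Add2=-10; issue MUL r4<-Mul1  regs: r0:Add1,r1:3,r2:Add3,r3:6,r4:Mul1
  c6: CDB Add3=3; issue MUL r3<-Mul2  regs: r0:Add1,r1:3,r2:3,r3:Mul2,r4:Mul1
  c7: CDB Add1=16; issue ADD r0<-Add1  regs: r0:Add1,r1:3,r2:3,r3:Mul2,r4:Mul1
  c8: issue ADD r2<-Add2  regs: r0:Add1,r1:3,r2:Add2,r3:Mul2,r4:Mul1
  c9: CDB Add1=19  regs: r0:19,r1:3,r2:Add2,r3:Mul2,r4:Mul1
  c10: CDB Mul2=9  regs: r0:19,r1:3,r2:Add2,r3:9,r4:Mul1
  c11: CDB Add2=38  regs: r0:19,r1:3,r2:38,r3:9,r4:Mul1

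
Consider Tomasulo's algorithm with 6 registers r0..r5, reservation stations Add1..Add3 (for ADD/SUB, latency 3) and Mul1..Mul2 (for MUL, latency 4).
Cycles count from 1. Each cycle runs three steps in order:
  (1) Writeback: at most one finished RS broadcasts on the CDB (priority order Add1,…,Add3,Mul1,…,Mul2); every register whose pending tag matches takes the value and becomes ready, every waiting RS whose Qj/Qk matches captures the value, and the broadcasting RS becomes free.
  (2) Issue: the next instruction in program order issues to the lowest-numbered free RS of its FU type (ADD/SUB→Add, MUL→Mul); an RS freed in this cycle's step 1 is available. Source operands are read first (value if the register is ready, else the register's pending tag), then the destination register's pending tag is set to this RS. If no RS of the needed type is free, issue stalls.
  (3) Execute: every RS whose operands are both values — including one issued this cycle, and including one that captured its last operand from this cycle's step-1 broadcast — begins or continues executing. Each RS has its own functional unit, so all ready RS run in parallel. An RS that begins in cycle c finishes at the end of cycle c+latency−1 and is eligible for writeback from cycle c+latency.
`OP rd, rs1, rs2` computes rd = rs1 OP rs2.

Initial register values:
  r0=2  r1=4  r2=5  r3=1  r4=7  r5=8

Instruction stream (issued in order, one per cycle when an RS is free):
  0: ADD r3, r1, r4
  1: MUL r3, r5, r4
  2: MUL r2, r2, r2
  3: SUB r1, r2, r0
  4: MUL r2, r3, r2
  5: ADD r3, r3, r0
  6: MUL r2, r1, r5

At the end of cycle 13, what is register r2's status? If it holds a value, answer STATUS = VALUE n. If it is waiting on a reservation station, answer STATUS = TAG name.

c1: issue ADD r3<-Add1 | r0:2,r1:4,r2:5,r3:Add1,r4:7,r5:8
c2: issue MUL r3<-Mul1 | r0:2,r1:4,r2:5,r3:Mul1,r4:7,r5:8
c3: issue MUL r2<-Mul2 | r0:2,r1:4,r2:Mul2,r3:Mul1,r4:7,r5:8
c4: CDB Add1=11; issue SUB r1<-Add1 | r0:2,r1:Add1,r2:Mul2,r3:Mul1,r4:7,r5:8
c5: stall | r0:2,r1:Add1,r2:Mul2,r3:Mul1,r4:7,r5:8
c6: CDB Mul1=56; issue MUL r2<-Mul1 | r0:2,r1:Add1,r2:Mul1,r3:56,r4:7,r5:8
c7: CDB Mul2=25; issue ADD r3<-Add2 | r0:2,r1:Add1,r2:Mul1,r3:Add2,r4:7,r5:8
c8: issue MUL r2<-Mul2 | r0:2,r1:Add1,r2:Mul2,r3:Add2,r4:7,r5:8
c9: - | r0:2,r1:Add1,r2:Mul2,r3:Add2,r4:7,r5:8
c10: CDB Add1=23 | r0:2,r1:23,r2:Mul2,r3:Add2,r4:7,r5:8
c11: CDB Add2=58 | r0:2,r1:23,r2:Mul2,r3:58,r4:7,r5:8
c12: CDB Mul1=1400 | r0:2,r1:23,r2:Mul2,r3:58,r4:7,r5:8
c13: - | r0:2,r1:23,r2:Mul2,r3:58,r4:7,r5:8

STATUS = TAG Mul2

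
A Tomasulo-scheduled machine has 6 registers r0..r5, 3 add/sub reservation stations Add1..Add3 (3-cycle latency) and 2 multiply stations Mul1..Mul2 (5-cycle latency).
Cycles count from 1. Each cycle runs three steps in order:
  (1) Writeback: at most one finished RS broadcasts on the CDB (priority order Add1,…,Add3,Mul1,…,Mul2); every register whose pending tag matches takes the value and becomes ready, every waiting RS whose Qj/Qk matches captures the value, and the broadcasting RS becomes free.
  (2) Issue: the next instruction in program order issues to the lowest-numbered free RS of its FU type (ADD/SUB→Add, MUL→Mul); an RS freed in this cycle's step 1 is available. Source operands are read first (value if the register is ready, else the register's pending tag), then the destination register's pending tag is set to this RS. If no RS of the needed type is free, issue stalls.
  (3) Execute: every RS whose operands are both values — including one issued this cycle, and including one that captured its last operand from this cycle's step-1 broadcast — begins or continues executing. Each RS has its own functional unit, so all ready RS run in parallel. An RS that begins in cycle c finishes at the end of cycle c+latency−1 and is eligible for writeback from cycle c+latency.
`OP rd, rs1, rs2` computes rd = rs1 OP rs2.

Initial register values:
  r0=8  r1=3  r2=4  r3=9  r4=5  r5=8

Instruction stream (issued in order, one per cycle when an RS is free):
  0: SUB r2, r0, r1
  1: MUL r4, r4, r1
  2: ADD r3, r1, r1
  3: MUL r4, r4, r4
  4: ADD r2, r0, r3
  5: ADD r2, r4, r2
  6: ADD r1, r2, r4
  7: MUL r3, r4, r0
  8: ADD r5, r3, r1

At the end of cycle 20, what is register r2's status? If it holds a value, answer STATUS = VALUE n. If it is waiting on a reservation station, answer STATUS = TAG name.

STATUS = VALUE 239

c1: issue SUB r2<-Add1 | r0:8,r1:3,r2:Add1,r3:9,r4:5,r5:8
c2: issue MUL r4<-Mul1 | r0:8,r1:3,r2:Add1,r3:9,r4:Mul1,r5:8
c3: issue ADD r3<-Add2 | r0:8,r1:3,r2:Add1,r3:Add2,r4:Mul1,r5:8
c4: CDB Add1=5; issue MUL r4<-Mul2 | r0:8,r1:3,r2:5,r3:Add2,r4:Mul2,r5:8
c5: issue ADD r2<-Add1 | r0:8,r1:3,r2:Add1,r3:Add2,r4:Mul2,r5:8
c6: CDB Add2=6; issue ADD r2<-Add2 | r0:8,r1:3,r2:Add2,r3:6,r4:Mul2,r5:8
c7: CDB Mul1=15; issue ADD r1<-Add3 | r0:8,r1:Add3,r2:Add2,r3:6,r4:Mul2,r5:8
c8: issue MUL r3<-Mul1 | r0:8,r1:Add3,r2:Add2,r3:Mul1,r4:Mul2,r5:8
c9: CDB Add1=14; issue ADD r5<-Add1 | r0:8,r1:Add3,r2:Add2,r3:Mul1,r4:Mul2,r5:Add1
c10: - | r0:8,r1:Add3,r2:Add2,r3:Mul1,r4:Mul2,r5:Add1
c11: - | r0:8,r1:Add3,r2:Add2,r3:Mul1,r4:Mul2,r5:Add1
c12: CDB Mul2=225 | r0:8,r1:Add3,r2:Add2,r3:Mul1,r4:225,r5:Add1
c13: - | r0:8,r1:Add3,r2:Add2,r3:Mul1,r4:225,r5:Add1
c14: - | r0:8,r1:Add3,r2:Add2,r3:Mul1,r4:225,r5:Add1
c15: CDB Add2=239 | r0:8,r1:Add3,r2:239,r3:Mul1,r4:225,r5:Add1
c16: - | r0:8,r1:Add3,r2:239,r3:Mul1,r4:225,r5:Add1
c17: CDB Mul1=1800 | r0:8,r1:Add3,r2:239,r3:1800,r4:225,r5:Add1
c18: CDB Add3=464 | r0:8,r1:464,r2:239,r3:1800,r4:225,r5:Add1
c19: - | r0:8,r1:464,r2:239,r3:1800,r4:225,r5:Add1
c20: - | r0:8,r1:464,r2:239,r3:1800,r4:225,r5:Add1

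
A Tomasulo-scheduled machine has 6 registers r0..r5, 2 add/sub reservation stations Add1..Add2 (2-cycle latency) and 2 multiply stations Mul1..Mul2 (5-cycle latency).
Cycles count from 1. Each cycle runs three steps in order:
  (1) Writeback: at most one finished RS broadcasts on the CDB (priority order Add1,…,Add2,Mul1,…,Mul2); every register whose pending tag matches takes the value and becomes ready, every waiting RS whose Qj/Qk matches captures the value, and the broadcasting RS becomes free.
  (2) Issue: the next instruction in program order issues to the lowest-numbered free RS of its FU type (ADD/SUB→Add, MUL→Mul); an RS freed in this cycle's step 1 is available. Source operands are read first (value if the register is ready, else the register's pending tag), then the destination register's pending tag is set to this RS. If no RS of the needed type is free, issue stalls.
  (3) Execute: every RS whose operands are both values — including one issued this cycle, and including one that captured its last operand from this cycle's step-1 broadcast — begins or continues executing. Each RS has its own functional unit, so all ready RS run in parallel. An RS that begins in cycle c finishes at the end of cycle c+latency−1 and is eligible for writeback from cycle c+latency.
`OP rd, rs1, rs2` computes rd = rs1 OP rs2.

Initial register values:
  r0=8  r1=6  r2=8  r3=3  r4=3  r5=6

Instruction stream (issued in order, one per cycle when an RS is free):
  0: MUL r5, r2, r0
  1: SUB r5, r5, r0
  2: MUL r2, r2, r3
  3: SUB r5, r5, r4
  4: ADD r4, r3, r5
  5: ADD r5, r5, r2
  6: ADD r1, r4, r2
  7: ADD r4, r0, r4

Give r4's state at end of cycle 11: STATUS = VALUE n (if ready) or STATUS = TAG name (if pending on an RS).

STATUS = TAG Add1

c1: issue MUL r5<-Mul1 | r0:8,r1:6,r2:8,r3:3,r4:3,r5:Mul1
c2: issue SUB r5<-Add1 | r0:8,r1:6,r2:8,r3:3,r4:3,r5:Add1
c3: issue MUL r2<-Mul2 | r0:8,r1:6,r2:Mul2,r3:3,r4:3,r5:Add1
c4: issue SUB r5<-Add2 | r0:8,r1:6,r2:Mul2,r3:3,r4:3,r5:Add2
c5: stall | r0:8,r1:6,r2:Mul2,r3:3,r4:3,r5:Add2
c6: CDB Mul1=64; stall | r0:8,r1:6,r2:Mul2,r3:3,r4:3,r5:Add2
c7: stall | r0:8,r1:6,r2:Mul2,r3:3,r4:3,r5:Add2
c8: CDB Add1=56; issue ADD r4<-Add1 | r0:8,r1:6,r2:Mul2,r3:3,r4:Add1,r5:Add2
c9: CDB Mul2=24; stall | r0:8,r1:6,r2:24,r3:3,r4:Add1,r5:Add2
c10: CDB Add2=53; issue ADD r5<-Add2 | r0:8,r1:6,r2:24,r3:3,r4:Add1,r5:Add2
c11: stall | r0:8,r1:6,r2:24,r3:3,r4:Add1,r5:Add2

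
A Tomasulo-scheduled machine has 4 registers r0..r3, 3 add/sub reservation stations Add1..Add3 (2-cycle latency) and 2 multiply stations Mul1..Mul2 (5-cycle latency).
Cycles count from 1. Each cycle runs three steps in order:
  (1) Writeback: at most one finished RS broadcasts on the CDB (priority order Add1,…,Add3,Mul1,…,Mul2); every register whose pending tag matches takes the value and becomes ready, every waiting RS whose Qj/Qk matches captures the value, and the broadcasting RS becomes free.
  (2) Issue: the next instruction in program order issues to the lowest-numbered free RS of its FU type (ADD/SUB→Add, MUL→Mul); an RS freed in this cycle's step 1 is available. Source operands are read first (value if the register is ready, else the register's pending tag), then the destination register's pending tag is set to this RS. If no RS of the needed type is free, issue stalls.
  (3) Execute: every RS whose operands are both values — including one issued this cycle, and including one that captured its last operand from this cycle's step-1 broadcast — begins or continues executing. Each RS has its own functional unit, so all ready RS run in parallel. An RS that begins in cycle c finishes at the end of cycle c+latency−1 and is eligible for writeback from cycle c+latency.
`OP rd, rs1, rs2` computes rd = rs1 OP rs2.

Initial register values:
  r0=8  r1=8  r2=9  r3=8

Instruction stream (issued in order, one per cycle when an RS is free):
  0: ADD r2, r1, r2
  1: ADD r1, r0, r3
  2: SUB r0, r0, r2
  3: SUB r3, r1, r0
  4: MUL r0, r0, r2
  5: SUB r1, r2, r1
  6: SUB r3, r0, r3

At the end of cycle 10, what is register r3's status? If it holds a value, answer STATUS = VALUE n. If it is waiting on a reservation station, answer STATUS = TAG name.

  c1: issue ADD r2<-Add1  regs: r0:8,r1:8,r2:Add1,r3:8
  c2: issue ADD r1<-Add2  regs: r0:8,r1:Add2,r2:Add1,r3:8
  c3: CDB Add1=17; issue SUB r0<-Add1  regs: r0:Add1,r1:Add2,r2:17,r3:8
  c4: CDB Add2=16; issue SUB r3<-Add2  regs: r0:Add1,r1:16,r2:17,r3:Add2
  c5: CDB Add1=-9; issue MUL r0<-Mul1  regs: r0:Mul1,r1:16,r2:17,r3:Add2
  c6: issue SUB r1<-Add1  regs: r0:Mul1,r1:Add1,r2:17,r3:Add2
  c7: CDB Add2=25; issue SUB r3<-Add2  regs: r0:Mul1,r1:Add1,r2:17,r3:Add2
  c8: CDB Add1=1  regs: r0:Mul1,r1:1,r2:17,r3:Add2
  c9: -  regs: r0:Mul1,r1:1,r2:17,r3:Add2
  c10: CDB Mul1=-153  regs: r0:-153,r1:1,r2:17,r3:Add2

STATUS = TAG Add2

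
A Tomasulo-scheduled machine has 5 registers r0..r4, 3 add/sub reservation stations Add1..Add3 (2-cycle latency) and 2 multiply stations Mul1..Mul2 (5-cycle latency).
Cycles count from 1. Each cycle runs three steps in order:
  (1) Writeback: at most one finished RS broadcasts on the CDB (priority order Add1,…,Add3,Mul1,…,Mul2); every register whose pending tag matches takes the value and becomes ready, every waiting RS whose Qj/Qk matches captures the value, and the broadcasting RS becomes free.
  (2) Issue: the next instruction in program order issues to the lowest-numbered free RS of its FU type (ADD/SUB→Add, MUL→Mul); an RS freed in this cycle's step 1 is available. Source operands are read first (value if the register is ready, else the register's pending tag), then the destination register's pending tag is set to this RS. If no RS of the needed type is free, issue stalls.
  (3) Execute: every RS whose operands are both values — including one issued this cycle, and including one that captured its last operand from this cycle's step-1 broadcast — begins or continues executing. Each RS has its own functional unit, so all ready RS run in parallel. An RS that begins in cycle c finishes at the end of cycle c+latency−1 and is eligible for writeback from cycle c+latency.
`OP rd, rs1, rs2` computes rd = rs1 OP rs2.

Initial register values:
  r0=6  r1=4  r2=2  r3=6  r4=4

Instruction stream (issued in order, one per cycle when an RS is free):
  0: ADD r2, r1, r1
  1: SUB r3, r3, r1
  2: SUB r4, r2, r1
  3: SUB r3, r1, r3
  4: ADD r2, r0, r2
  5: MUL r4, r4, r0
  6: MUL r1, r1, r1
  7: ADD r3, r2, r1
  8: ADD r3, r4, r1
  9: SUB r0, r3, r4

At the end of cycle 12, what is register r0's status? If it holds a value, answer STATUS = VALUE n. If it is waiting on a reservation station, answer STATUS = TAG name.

  c1: issue ADD r2<-Add1  regs: r0:6,r1:4,r2:Add1,r3:6,r4:4
  c2: issue SUB r3<-Add2  regs: r0:6,r1:4,r2:Add1,r3:Add2,r4:4
  c3: CDB Add1=8; issue SUB r4<-Add1  regs: r0:6,r1:4,r2:8,r3:Add2,r4:Add1
  c4: CDB Add2=2; issue SUB r3<-Add2  regs: r0:6,r1:4,r2:8,r3:Add2,r4:Add1
  c5: CDB Add1=4; issue ADD r2<-Add1  regs: r0:6,r1:4,r2:Add1,r3:Add2,r4:4
  c6: CDB Add2=2; issue MUL r4<-Mul1  regs: r0:6,r1:4,r2:Add1,r3:2,r4:Mul1
  c7: CDB Add1=14; issue MUL r1<-Mul2  regs: r0:6,r1:Mul2,r2:14,r3:2,r4:Mul1
  c8: issue ADD r3<-Add1  regs: r0:6,r1:Mul2,r2:14,r3:Add1,r4:Mul1
  c9: issue ADD r3<-Add2  regs: r0:6,r1:Mul2,r2:14,r3:Add2,r4:Mul1
  c10: issue SUB r0<-Add3  regs: r0:Add3,r1:Mul2,r2:14,r3:Add2,r4:Mul1
  c11: CDB Mul1=24  regs: r0:Add3,r1:Mul2,r2:14,r3:Add2,r4:24
  c12: CDB Mul2=16  regs: r0:Add3,r1:16,r2:14,r3:Add2,r4:24

STATUS = TAG Add3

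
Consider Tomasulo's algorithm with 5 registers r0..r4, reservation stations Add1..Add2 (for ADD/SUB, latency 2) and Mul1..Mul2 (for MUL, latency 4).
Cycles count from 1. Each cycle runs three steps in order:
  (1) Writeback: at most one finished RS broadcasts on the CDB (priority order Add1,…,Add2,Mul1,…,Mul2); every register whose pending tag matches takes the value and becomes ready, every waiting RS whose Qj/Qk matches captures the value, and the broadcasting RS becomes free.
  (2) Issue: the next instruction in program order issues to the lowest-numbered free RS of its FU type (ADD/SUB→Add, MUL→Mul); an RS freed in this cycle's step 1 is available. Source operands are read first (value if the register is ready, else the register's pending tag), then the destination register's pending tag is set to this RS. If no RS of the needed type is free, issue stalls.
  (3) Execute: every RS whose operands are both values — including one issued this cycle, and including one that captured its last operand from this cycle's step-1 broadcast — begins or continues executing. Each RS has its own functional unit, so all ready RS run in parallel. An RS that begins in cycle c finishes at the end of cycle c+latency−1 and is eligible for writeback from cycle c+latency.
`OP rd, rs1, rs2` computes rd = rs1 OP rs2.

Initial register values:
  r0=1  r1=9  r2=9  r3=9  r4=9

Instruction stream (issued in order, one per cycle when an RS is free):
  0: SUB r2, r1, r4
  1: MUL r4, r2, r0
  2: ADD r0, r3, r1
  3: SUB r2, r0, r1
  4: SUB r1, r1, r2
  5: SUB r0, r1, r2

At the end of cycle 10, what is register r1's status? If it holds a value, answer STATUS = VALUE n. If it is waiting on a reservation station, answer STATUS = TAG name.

c1: issue SUB r2<-Add1 | r0:1,r1:9,r2:Add1,r3:9,r4:9
c2: issue MUL r4<-Mul1 | r0:1,r1:9,r2:Add1,r3:9,r4:Mul1
c3: CDB Add1=0; issue ADD r0<-Add1 | r0:Add1,r1:9,r2:0,r3:9,r4:Mul1
c4: issue SUB r2<-Add2 | r0:Add1,r1:9,r2:Add2,r3:9,r4:Mul1
c5: CDB Add1=18; issue SUB r1<-Add1 | r0:18,r1:Add1,r2:Add2,r3:9,r4:Mul1
c6: stall | r0:18,r1:Add1,r2:Add2,r3:9,r4:Mul1
c7: CDB Add2=9; issue SUB r0<-Add2 | r0:Add2,r1:Add1,r2:9,r3:9,r4:Mul1
c8: CDB Mul1=0 | r0:Add2,r1:Add1,r2:9,r3:9,r4:0
c9: CDB Add1=0 | r0:Add2,r1:0,r2:9,r3:9,r4:0
c10: - | r0:Add2,r1:0,r2:9,r3:9,r4:0

STATUS = VALUE 0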